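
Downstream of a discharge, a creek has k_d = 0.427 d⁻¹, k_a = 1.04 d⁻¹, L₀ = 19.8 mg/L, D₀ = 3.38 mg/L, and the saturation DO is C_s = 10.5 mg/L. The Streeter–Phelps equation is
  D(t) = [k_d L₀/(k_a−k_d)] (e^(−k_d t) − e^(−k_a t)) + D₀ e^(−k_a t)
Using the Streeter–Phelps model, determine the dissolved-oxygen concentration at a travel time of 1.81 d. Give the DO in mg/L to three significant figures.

k_d L₀/(k_a−k_d) = 0.427×19.8/(1.04−0.427) = 8.455/0.6130 = 13.79 mg/L.
e^(−k_d t) = e^(−0.427×1.810) = 0.4617; e^(−k_a t) = e^(−1.04×1.810) = 0.1522.
D = 13.79 × (0.4617 − 0.1522) + 3.38 × 0.1522 = 4.268 + 0.5145 = 4.783 mg/L.
DO = C_s − D = 10.5 − 4.783 = 5.717 mg/L.

DO ≈ 5.72 mg/L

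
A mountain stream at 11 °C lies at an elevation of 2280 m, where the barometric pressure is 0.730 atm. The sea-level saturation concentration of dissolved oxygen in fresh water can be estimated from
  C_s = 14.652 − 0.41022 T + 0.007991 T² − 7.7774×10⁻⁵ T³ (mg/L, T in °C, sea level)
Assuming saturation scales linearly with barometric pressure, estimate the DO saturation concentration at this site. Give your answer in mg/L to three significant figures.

C_s ≈ 8.03 mg/L

At sea level: C_s = 14.652 − 0.41022×11 + 0.007991×11² − 7.7774×10⁻⁵×11³ = 11.00 mg/L.
Pressure correction: C_s' = 11.00 × 0.730 = 8.032 mg/L.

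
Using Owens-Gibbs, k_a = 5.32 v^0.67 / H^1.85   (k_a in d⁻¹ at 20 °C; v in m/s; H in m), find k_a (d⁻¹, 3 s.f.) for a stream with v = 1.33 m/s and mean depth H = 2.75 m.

k_a ≈ 0.991 d⁻¹

k_a = 5.32 × 1.33^0.67 / 2.75^1.85 = 5.32 × 1.211 / 6.498 = 0.9911 d⁻¹.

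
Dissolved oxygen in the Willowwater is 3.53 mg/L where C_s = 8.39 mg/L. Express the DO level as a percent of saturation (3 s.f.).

% saturation = C/C_s × 100 = 3.53/8.39 × 100 = 42.1 %.

42.1 % saturation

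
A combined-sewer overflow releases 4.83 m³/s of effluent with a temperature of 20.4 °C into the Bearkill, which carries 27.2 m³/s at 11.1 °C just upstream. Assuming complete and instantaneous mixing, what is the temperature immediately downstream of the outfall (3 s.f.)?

12.5 °C

Flow-weighted mixing: C = (Q_r C_r + Q_w C_w)/(Q_r + Q_w)
= (27.2×11.1 + 4.83×20.4)/(27.2 + 4.83) = 400.5/32.03 = 12.50 °C.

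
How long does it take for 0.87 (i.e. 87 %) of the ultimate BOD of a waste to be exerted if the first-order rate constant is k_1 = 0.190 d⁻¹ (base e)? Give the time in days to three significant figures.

t ≈ 10.7 d

y/L₀ = 1 − e^(−k_1 t) = 0.87 ⇒ e^(−k_1 t) = 0.130
t = −ln(0.130) / 0.190 = 2.040 / 0.190 = 10.74 d.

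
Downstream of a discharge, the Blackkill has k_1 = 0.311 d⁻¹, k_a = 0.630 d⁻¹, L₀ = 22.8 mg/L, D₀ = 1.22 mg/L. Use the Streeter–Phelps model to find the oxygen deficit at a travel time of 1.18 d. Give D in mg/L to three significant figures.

D ≈ 5.41 mg/L

k_1 L₀/(k_a−k_1) = 0.311×22.8/(0.630−0.311) = 7.091/0.3190 = 22.23 mg/L.
e^(−k_1 t) = e^(−0.311×1.180) = 0.6928; e^(−k_a t) = e^(−0.630×1.180) = 0.4755.
D = 22.23 × (0.6928 − 0.4755) + 1.22 × 0.4755 = 4.831 + 0.5801 = 5.411 mg/L.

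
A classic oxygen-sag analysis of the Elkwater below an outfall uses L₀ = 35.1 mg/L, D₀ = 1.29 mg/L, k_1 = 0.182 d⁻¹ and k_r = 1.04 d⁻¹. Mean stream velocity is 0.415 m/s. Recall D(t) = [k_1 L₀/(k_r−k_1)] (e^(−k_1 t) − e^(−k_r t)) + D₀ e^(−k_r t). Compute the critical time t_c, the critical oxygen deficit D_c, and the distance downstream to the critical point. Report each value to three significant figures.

t_c ≈ 1.81 d; D_c ≈ 4.42 mg/L; x_c ≈ 64.9 km

With k_r/k_1 = 5.714 and 1 − D₀(k_r−k_1)/(k_1 L₀) = 0.8267,
t_c = ln(5.714 × 0.8267) / (1.04 − 0.182) = ln(4.724) / 0.8580 = 1.553/0.8580 = 1.810 d.
L(t_c) = L₀ e^(−k_1 t_c) = 35.1 × 0.7194 = 25.25 mg/L, and at the critical point k_r D_c = k_1 L, so D_c = (0.182/1.04) × 25.25 = 4.419 mg/L.
x_c = v t_c = 0.415 m/s × 1.810 d × 86400 s/d = 64890 m ≈ 64.9 km.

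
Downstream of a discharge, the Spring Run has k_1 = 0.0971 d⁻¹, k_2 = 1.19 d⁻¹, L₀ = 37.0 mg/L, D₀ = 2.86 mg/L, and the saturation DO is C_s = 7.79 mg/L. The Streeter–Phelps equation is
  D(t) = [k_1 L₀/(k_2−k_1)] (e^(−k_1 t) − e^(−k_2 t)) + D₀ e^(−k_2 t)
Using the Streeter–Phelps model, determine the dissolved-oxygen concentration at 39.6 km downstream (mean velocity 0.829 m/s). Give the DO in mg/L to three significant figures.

Travel time t = x/v = 39.6 km / (0.829 m/s) = 39600 m / 0.829 m/s = 47770 s = 0.5529 d.
k_1 L₀/(k_2−k_1) = 0.0971×37.0/(1.19−0.0971) = 3.593/1.093 = 3.287 mg/L.
e^(−k_1 t) = e^(−0.0971×0.5529) = 0.9477; e^(−k_2 t) = e^(−1.19×0.5529) = 0.5179.
D = 3.287 × (0.9477 − 0.5179) + 2.86 × 0.5179 = 1.413 + 1.481 = 2.894 mg/L.
DO = C_s − D = 7.79 − 2.894 = 4.896 mg/L.

DO ≈ 4.90 mg/L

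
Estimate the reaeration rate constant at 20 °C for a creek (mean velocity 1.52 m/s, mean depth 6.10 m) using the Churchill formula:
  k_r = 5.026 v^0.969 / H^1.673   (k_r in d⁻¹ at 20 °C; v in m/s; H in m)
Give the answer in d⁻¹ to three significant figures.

k_r ≈ 0.366 d⁻¹

k_r = 5.026 × 1.52^0.969 / 6.10^1.673 = 5.026 × 1.500 / 20.60 = 0.3661 d⁻¹.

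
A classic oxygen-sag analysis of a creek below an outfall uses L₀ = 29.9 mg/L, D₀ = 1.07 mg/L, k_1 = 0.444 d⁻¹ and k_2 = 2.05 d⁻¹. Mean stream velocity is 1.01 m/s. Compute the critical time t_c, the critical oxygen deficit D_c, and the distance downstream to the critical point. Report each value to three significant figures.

t_c ≈ 0.866 d; D_c ≈ 4.41 mg/L; x_c ≈ 75.6 km

t_c = [1/(k_2−k_1)] ln[(k_2/k_1)(1 − D₀(k_2−k_1)/(k_1 L₀))]
= [1/(2.05−0.444)] ln[(2.05/0.444)(1 − 1.07×1.606/(0.444×29.9))]
= (1/1.606) ln[4.617 × 0.8706] = 0.6227 × ln(4.019) = 0.6227 × 1.391 = 0.8662 d.
D_c = (k_1/k_2) L₀ e^(−k_1 t_c) = (0.444/2.05) × 29.9 × e^(−0.444×0.8662) = 0.2166 × 29.9 × 0.6807 = 4.408 mg/L.
x_c = v t_c = 1.01 m/s × 0.8662 d × 86400 s/d = 75590 m ≈ 75.6 km.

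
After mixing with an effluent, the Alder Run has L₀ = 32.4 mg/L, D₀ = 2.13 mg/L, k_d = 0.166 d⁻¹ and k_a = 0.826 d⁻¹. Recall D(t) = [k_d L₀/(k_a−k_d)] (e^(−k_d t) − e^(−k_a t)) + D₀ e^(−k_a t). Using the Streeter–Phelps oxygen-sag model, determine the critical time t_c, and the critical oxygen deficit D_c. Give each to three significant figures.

t_c ≈ 1.97 d; D_c ≈ 4.69 mg/L

t_c = [1/(k_a−k_d)] ln[(k_a/k_d)(1 − D₀(k_a−k_d)/(k_d L₀))]
= [1/(0.826−0.166)] ln[(0.826/0.166)(1 − 2.13×0.6600/(0.166×32.4))]
= (1/0.6600) ln[4.976 × 0.7386] = 1.515 × ln(3.675) = 1.515 × 1.302 = 1.972 d.
L(t_c) = L₀ e^(−k_d t_c) = 32.4 × 0.7208 = 23.35 mg/L, and at the critical point k_a D_c = k_d L, so D_c = (0.166/0.826) × 23.35 = 4.693 mg/L.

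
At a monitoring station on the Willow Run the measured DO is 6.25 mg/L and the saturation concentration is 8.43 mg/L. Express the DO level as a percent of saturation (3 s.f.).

% saturation = C/C_s × 100 = 6.25/8.43 × 100 = 74.1 %.

74.1 % saturation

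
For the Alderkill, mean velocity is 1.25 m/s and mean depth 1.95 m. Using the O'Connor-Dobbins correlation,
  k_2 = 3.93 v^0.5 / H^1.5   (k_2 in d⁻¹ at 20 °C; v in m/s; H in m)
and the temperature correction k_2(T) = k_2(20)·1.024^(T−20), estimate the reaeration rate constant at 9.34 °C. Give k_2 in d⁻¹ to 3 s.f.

k_2(20) = 3.93 × 1.25^0.5 / 1.95^1.5 = 3.93 × 1.118 / 2.723 = 1.614 d⁻¹.
k_2(9.34) = 1.614 × 1.024^(9.34−20) = 1.614 × 0.7766 = 1.253 d⁻¹.

k_2 ≈ 1.25 d⁻¹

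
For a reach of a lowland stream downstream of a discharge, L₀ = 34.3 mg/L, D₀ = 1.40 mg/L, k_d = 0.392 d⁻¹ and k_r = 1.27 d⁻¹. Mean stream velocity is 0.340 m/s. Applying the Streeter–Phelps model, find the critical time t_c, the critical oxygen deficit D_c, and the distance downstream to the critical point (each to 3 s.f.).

At the critical point dD/dt = 0, so k_d L₀ e^(−k_d t) = k_r D. Substituting D(t) from the Streeter–Phelps equation and solving for t gives
t_c = ln[(k_r/k_d)(1 − D₀(k_r−k_d)/(k_d L₀))] / (k_r−k_d).
Here k_r−k_d = 0.8780 d⁻¹ and 1 − D₀(k_r−k_d)/(k_d L₀) = 1 − 1.40×0.8780/(0.392×34.3) = 0.9086, so
t_c = ln(3.240 × 0.9086) / 0.8780 = 1.080 / 0.8780 = 1.230 d.
D_c = (k_d/k_r) L₀ e^(−k_d t_c) = (0.392/1.27) × 34.3 × e^(−0.392×1.230) = 0.3087 × 34.3 × 0.6175 = 6.538 mg/L.
x_c = v t_c = 0.340 m/s × 1.230 d × 86400 s/d = 36120 m ≈ 36.1 km.

t_c ≈ 1.23 d; D_c ≈ 6.54 mg/L; x_c ≈ 36.1 km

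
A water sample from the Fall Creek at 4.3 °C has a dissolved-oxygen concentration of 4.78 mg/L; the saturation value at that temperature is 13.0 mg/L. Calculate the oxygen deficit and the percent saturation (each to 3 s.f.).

D ≈ 8.22 mg/L; 36.8 % saturation

D = C_s − C = 13.0 − 4.78 = 8.22 mg/L.
% saturation = 4.78/13.0 × 100 = 36.8 %.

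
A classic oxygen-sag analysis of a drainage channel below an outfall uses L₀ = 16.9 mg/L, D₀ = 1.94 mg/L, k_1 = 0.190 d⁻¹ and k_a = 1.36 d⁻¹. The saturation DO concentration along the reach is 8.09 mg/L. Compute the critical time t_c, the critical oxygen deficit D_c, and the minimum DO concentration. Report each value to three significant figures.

At the critical point dD/dt = 0, so k_1 L₀ e^(−k_1 t) = k_a D. Substituting D(t) from the Streeter–Phelps equation and solving for t gives
t_c = ln[(k_a/k_1)(1 − D₀(k_a−k_1)/(k_1 L₀))] / (k_a−k_1).
Here k_a−k_1 = 1.170 d⁻¹ and 1 − D₀(k_a−k_1)/(k_1 L₀) = 1 − 1.94×1.170/(0.190×16.9) = 0.2931, so
t_c = ln(7.158 × 0.2931) / 1.170 = 0.7410 / 1.170 = 0.6334 d.
L(t_c) = L₀ e^(−k_1 t_c) = 16.9 × 0.8866 = 14.98 mg/L, and at the critical point k_a D_c = k_1 L, so D_c = (0.190/1.36) × 14.98 = 2.093 mg/L.
Minimum DO = C_s − D_c = 8.09 − 2.093 = 5.997 mg/L.

t_c ≈ 0.633 d; D_c ≈ 2.09 mg/L; min DO ≈ 6.00 mg/L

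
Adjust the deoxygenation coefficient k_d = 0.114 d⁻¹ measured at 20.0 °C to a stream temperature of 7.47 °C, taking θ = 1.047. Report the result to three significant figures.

k_d(T₂) = k_d(T₁) · θ^(T₂−T₁) = 0.114 × 1.047^(7.47−20.0)
= 0.114 × 1.047^-12.5 = 0.114 × 0.5624 = 0.06412 d⁻¹.

k_d ≈ 0.0641 d⁻¹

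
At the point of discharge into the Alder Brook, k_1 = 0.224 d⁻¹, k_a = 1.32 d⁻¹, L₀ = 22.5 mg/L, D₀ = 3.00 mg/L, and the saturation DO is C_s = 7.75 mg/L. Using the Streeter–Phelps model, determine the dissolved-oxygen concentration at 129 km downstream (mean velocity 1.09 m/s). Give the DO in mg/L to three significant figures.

DO ≈ 4.63 mg/L

Travel time t = x/v = 129 km / (1.09 m/s) = 129000 m / 1.09 m/s = 118300 s = 1.370 d.
k_1 L₀/(k_a−k_1) = 0.224×22.5/(1.32−0.224) = 5.040/1.096 = 4.599 mg/L.
e^(−k_1 t) = e^(−0.224×1.370) = 0.7358; e^(−k_a t) = e^(−1.32×1.370) = 0.1640.
D = 4.599 × (0.7358 − 0.1640) + 3.00 × 0.1640 = 2.629 + 0.4919 = 3.121 mg/L.
DO = C_s − D = 7.75 − 3.121 = 4.629 mg/L.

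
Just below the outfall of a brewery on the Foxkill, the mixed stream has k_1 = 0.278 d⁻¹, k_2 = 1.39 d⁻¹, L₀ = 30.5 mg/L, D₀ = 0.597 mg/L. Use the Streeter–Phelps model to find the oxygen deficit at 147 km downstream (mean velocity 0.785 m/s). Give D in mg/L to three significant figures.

D ≈ 3.83 mg/L

Travel time t = x/v = 147 km / (0.785 m/s) = 147000 m / 0.785 m/s = 187300 s = 2.167 d.
k_1 L₀/(k_2−k_1) = 0.278×30.5/(1.39−0.278) = 8.479/1.112 = 7.625 mg/L.
e^(−k_1 t) = e^(−0.278×2.167) = 0.5474; e^(−k_2 t) = e^(−1.39×2.167) = 0.04916.
D = 7.625 × (0.5474 − 0.04916) + 0.597 × 0.04916 = 3.799 + 0.02935 = 3.829 mg/L.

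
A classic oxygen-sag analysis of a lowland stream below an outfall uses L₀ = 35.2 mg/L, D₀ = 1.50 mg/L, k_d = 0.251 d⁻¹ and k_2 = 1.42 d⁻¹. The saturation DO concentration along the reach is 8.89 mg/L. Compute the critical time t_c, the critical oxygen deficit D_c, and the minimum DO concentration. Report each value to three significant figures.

At the critical point dD/dt = 0, so k_d L₀ e^(−k_d t) = k_2 D. Substituting D(t) from the Streeter–Phelps equation and solving for t gives
t_c = ln[(k_2/k_d)(1 − D₀(k_2−k_d)/(k_d L₀))] / (k_2−k_d).
Here k_2−k_d = 1.169 d⁻¹ and 1 − D₀(k_2−k_d)/(k_d L₀) = 1 − 1.50×1.169/(0.251×35.2) = 0.8015, so
t_c = ln(5.657 × 0.8015) / 1.169 = 1.512 / 1.169 = 1.293 d.
L(t_c) = L₀ e^(−k_d t_c) = 35.2 × 0.7228 = 25.44 mg/L, and at the critical point k_2 D_c = k_d L, so D_c = (0.251/1.42) × 25.44 = 4.497 mg/L.
Minimum DO = C_s − D_c = 8.89 − 4.497 = 4.393 mg/L.

t_c ≈ 1.29 d; D_c ≈ 4.50 mg/L; min DO ≈ 4.39 mg/L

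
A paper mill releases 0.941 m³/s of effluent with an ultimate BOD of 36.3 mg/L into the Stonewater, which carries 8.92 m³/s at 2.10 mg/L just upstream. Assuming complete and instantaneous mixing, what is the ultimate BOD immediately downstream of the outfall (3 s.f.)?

Flow-weighted mixing: C = (Q_r C_r + Q_w C_w)/(Q_r + Q_w)
= (8.92×2.10 + 0.941×36.3)/(8.92 + 0.941) = 52.89/9.861 = 5.364 mg/L.

5.36 mg/L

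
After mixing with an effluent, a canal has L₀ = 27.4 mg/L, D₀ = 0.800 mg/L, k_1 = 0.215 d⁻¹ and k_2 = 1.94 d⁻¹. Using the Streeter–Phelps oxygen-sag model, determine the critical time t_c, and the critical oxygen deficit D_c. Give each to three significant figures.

With k_2/k_1 = 9.023 and 1 − D₀(k_2−k_1)/(k_1 L₀) = 0.7657,
t_c = ln(9.023 × 0.7657) / (1.94 − 0.215) = ln(6.910) / 1.725 = 1.933/1.725 = 1.121 d.
D_c = (k_1/k_2) L₀ e^(−k_1 t_c) = (0.215/1.94) × 27.4 × e^(−0.215×1.121) = 0.1108 × 27.4 × 0.7859 = 2.386 mg/L.

t_c ≈ 1.12 d; D_c ≈ 2.39 mg/L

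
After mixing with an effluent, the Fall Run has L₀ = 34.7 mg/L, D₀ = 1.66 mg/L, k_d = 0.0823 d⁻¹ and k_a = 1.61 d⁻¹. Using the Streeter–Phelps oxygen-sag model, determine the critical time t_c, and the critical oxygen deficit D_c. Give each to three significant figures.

t_c ≈ 0.513 d; D_c ≈ 1.70 mg/L

t_c = [1/(k_a−k_d)] ln[(k_a/k_d)(1 − D₀(k_a−k_d)/(k_d L₀))]
= [1/(1.61−0.0823)] ln[(1.61/0.0823)(1 − 1.66×1.528/(0.0823×34.7))]
= (1/1.528) ln[19.56 × 0.1120] = 0.6546 × ln(2.191) = 0.6546 × 0.7843 = 0.5134 d.
D_c = (k_d/k_a) L₀ e^(−k_d t_c) = (0.0823/1.61) × 34.7 × e^(−0.0823×0.5134) = 0.05112 × 34.7 × 0.9586 = 1.700 mg/L.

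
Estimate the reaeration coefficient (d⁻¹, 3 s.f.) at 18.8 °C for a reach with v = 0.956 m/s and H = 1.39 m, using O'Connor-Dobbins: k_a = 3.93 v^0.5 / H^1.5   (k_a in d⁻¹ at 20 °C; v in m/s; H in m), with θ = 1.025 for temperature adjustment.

k_a ≈ 2.28 d⁻¹

k_a(20) = 3.93 × 0.956^0.5 / 1.39^1.5 = 3.93 × 0.9778 / 1.639 = 2.345 d⁻¹.
k_a(18.8) = 2.345 × 1.025^(18.8−20) = 2.345 × 0.9708 = 2.276 d⁻¹.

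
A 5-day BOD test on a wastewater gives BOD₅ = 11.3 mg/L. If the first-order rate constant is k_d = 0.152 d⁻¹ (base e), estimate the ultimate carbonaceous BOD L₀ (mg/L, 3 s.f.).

L₀ ≈ 21.2 mg/L

BOD₅ = L₀(1 − e^(−5k_d)) ⇒ L₀ = BOD₅ / (1 − e^(−5×0.152))
= 11.3 / (1 − 0.4677) = 11.3 / 0.5323 = 21.23 mg/L.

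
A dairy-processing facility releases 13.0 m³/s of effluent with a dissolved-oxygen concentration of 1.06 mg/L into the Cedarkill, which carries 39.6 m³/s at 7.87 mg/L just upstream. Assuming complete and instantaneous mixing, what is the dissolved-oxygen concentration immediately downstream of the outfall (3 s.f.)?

Flow-weighted mixing: C = (Q_r C_r + Q_w C_w)/(Q_r + Q_w)
= (39.6×7.87 + 13.0×1.06)/(39.6 + 13.0) = 325.4/52.60 = 6.187 mg/L.

6.19 mg/L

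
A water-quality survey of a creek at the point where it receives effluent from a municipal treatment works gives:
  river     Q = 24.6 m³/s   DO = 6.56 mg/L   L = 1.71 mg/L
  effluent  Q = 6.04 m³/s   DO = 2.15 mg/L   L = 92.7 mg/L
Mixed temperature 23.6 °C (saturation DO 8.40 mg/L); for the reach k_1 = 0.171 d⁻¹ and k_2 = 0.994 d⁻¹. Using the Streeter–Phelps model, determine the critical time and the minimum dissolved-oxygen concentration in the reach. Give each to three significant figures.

t_c ≈ 0.814 d; minimum DO ≈ 5.46 mg/L

Mixed DO = (24.6×6.56 + 6.04×2.15)/(24.6+6.04) = 174.4/30.64 = 5.691 mg/L.
Mixed L₀ = (24.6×1.71 + 6.04×92.7)/(30.64) = 602.0/30.64 = 19.65 mg/L.
Initial deficit D₀ = C_s − DO₀ = 8.40 − 5.691 = 2.709 mg/L.
t_c = (1/0.8230) ln[(0.994/0.171)(1 − 2.709×0.8230/(0.171×19.65))] = 1.215 × ln(1.955) = 0.8145 d.
D_c = (0.171/0.994) × 19.65 × e^(−0.171×0.8145) = 0.1720 × 19.65 × 0.8700 = 2.940 mg/L.
Minimum DO = 8.40 − 2.940 = 5.460 mg/L.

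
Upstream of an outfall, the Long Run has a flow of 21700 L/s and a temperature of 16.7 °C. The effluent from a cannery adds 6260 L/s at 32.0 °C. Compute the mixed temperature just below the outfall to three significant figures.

Flow-weighted mixing: C = (Q_r C_r + Q_w C_w)/(Q_r + Q_w)
= (21700×16.7 + 6260×32.0)/(21700 + 6260) = 562700/27960 = 20.13 °C.

20.1 °C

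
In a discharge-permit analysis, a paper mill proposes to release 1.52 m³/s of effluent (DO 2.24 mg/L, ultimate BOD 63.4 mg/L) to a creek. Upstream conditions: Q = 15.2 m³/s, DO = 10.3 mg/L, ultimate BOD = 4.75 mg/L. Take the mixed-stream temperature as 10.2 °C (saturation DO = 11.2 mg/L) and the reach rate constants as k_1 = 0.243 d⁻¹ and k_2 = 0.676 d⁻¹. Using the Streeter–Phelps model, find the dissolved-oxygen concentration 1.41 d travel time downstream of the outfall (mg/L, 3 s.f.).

DO ≈ 8.74 mg/L

Mixed DO = (15.2×10.3 + 1.52×2.24)/(15.2+1.52) = 160.0/16.72 = 9.567 mg/L.
Mixed L₀ = (15.2×4.75 + 1.52×63.4)/(16.72) = 168.6/16.72 = 10.08 mg/L.
Initial deficit D₀ = C_s − DO₀ = 11.2 − 9.567 = 1.633 mg/L.
D(1.41) = [0.243×10.08/(0.676−0.243)](e^(−0.243×1.41) − e^(−0.676×1.41)) + 1.633 e^(−0.676×1.41)
= 5.658 × (0.7099 − 0.3855) + 1.633 × 0.3855 = 2.465 mg/L.
DO = 11.2 − 2.465 = 8.735 mg/L.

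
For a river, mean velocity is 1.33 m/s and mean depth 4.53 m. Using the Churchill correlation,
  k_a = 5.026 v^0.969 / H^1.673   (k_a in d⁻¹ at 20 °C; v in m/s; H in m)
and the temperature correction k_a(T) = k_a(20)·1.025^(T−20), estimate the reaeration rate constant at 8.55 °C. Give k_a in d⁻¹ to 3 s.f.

k_a ≈ 0.399 d⁻¹

k_a(20) = 5.026 × 1.33^0.969 / 4.53^1.673 = 5.026 × 1.318 / 12.52 = 0.5292 d⁻¹.
k_a(8.55) = 0.5292 × 1.025^(8.55−20) = 0.5292 × 0.7537 = 0.3988 d⁻¹.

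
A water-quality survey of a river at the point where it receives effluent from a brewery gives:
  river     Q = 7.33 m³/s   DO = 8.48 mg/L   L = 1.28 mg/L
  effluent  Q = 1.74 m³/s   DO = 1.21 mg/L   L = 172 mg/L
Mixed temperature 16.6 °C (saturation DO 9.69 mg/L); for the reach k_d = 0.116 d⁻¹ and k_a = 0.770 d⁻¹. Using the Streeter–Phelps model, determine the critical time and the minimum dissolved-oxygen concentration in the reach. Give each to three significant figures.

Mixed DO = (7.33×8.48 + 1.74×1.21)/(7.33+1.74) = 64.26/9.070 = 7.085 mg/L.
Mixed L₀ = (7.33×1.28 + 1.74×172)/(9.070) = 308.7/9.070 = 34.03 mg/L.
Initial deficit D₀ = C_s − DO₀ = 9.69 − 7.085 = 2.605 mg/L.
t_c = (1/0.6540) ln[(0.770/0.116)(1 − 2.605×0.6540/(0.116×34.03))] = 1.529 × ln(3.774) = 2.031 d.
D_c = (0.116/0.770) × 34.03 × e^(−0.116×2.031) = 0.1506 × 34.03 × 0.7901 = 4.051 mg/L.
Minimum DO = 9.69 − 4.051 = 5.639 mg/L.

t_c ≈ 2.03 d; minimum DO ≈ 5.64 mg/L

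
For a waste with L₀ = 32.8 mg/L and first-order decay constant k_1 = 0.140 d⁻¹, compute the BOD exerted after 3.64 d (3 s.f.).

y_t = L₀(1 − e^(−k_1 t)) = 32.8 × (1 − e^(−0.140×3.64))
= 32.8 × (1 − 0.6007) = 32.8 × 0.3993 = 13.10 mg/L.

y ≈ 13.1 mg/L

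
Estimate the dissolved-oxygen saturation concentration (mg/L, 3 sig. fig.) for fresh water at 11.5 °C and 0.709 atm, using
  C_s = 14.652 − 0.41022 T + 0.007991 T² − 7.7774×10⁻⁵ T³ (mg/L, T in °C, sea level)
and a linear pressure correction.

At sea level: C_s = 14.652 − 0.41022×11.5 + 0.007991×11.5² − 7.7774×10⁻⁵×11.5³ = 10.87 mg/L.
Pressure correction: C_s' = 10.87 × 0.709 = 7.709 mg/L.

C_s ≈ 7.71 mg/L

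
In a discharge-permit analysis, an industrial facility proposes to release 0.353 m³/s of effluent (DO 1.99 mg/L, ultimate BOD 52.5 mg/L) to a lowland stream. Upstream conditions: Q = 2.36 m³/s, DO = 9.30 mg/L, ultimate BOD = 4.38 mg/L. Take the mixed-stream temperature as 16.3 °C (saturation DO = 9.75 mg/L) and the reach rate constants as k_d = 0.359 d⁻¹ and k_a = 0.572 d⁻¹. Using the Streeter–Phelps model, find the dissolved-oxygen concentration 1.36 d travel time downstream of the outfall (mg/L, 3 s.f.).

Mixed DO = (2.36×9.30 + 0.353×1.99)/(2.36+0.353) = 22.65/2.713 = 8.349 mg/L.
Mixed L₀ = (2.36×4.38 + 0.353×52.5)/(2.713) = 28.87/2.713 = 10.64 mg/L.
Initial deficit D₀ = C_s − DO₀ = 9.75 − 8.349 = 1.401 mg/L.
D(1.36) = [0.359×10.64/(0.572−0.359)](e^(−0.359×1.36) − e^(−0.572×1.36)) + 1.401 e^(−0.572×1.36)
= 17.93 × (0.6137 − 0.4594) + 1.401 × 0.4594 = 3.412 mg/L.
DO = 9.75 − 3.412 = 6.338 mg/L.

DO ≈ 6.34 mg/L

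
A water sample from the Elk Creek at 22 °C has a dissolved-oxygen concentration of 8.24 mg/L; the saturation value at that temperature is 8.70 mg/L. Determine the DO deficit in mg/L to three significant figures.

D ≈ 0.460 mg/L

D = C_s − C = 8.70 − 8.24 = 0.460 mg/L.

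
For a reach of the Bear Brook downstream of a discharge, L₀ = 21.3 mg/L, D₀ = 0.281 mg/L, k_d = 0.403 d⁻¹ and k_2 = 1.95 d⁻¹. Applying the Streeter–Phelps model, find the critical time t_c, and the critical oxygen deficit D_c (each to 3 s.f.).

t_c ≈ 0.986 d; D_c ≈ 2.96 mg/L

With k_2/k_d = 4.839 and 1 − D₀(k_2−k_d)/(k_d L₀) = 0.9494,
t_c = ln(4.839 × 0.9494) / (1.95 − 0.403) = ln(4.594) / 1.547 = 1.525/1.547 = 0.9856 d.
D_c = (k_d/k_2) L₀ e^(−k_d t_c) = (0.403/1.95) × 21.3 × e^(−0.403×0.9856) = 0.2067 × 21.3 × 0.6722 = 2.959 mg/L.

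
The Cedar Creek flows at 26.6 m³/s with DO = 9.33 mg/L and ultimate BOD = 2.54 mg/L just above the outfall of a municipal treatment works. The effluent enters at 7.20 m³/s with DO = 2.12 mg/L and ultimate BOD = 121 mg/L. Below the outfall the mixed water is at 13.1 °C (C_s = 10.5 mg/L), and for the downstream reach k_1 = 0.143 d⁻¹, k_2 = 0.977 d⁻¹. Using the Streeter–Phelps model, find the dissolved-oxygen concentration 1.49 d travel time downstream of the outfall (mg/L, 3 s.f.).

Mixed DO = (26.6×9.33 + 7.20×2.12)/(26.6+7.20) = 263.4/33.80 = 7.794 mg/L.
Mixed L₀ = (26.6×2.54 + 7.20×121)/(33.80) = 938.8/33.80 = 27.77 mg/L.
Initial deficit D₀ = C_s − DO₀ = 10.5 − 7.794 = 2.706 mg/L.
D(1.49) = [0.143×27.77/(0.977−0.143)](e^(−0.143×1.49) − e^(−0.977×1.49)) + 2.706 e^(−0.977×1.49)
= 4.762 × (0.8081 − 0.2332) + 2.706 × 0.2332 = 3.369 mg/L.
DO = 10.5 − 3.369 = 7.131 mg/L.

DO ≈ 7.13 mg/L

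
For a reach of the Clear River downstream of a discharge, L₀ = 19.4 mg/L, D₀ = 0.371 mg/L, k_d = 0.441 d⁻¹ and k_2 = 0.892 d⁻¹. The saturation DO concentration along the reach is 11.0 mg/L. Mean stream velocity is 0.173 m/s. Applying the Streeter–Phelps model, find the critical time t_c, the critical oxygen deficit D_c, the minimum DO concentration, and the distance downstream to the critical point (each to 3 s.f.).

With k_2/k_d = 2.023 and 1 − D₀(k_2−k_d)/(k_d L₀) = 0.9804,
t_c = ln(2.023 × 0.9804) / (0.892 − 0.441) = ln(1.983) / 0.4510 = 0.6847/0.4510 = 1.518 d.
D_c = (k_d/k_2) L₀ e^(−k_d t_c) = (0.441/0.892) × 19.4 × e^(−0.441×1.518) = 0.4944 × 19.4 × 0.5120 = 4.910 mg/L.
Minimum DO = C_s − D_c = 11.0 − 4.910 = 6.090 mg/L.
x_c = v t_c = 0.173 m/s × 1.518 d × 86400 s/d = 22690 m ≈ 22.7 km.

t_c ≈ 1.52 d; D_c ≈ 4.91 mg/L; min DO ≈ 6.09 mg/L; x_c ≈ 22.7 km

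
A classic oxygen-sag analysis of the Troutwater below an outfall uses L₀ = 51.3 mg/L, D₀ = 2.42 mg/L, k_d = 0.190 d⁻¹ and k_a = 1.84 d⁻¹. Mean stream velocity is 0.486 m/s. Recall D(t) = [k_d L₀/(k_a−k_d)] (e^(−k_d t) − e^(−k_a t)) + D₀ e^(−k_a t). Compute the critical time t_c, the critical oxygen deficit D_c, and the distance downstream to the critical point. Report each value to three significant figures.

With k_a/k_d = 9.684 and 1 − D₀(k_a−k_d)/(k_d L₀) = 0.5903,
t_c = ln(9.684 × 0.5903) / (1.84 − 0.190) = ln(5.717) / 1.650 = 1.743/1.650 = 1.057 d.
L(t_c) = L₀ e^(−k_d t_c) = 51.3 × 0.8181 = 41.97 mg/L, and at the critical point k_a D_c = k_d L, so D_c = (0.190/1.84) × 41.97 = 4.334 mg/L.
x_c = v t_c = 0.486 m/s × 1.057 d × 86400 s/d = 44370 m ≈ 44.4 km.

t_c ≈ 1.06 d; D_c ≈ 4.33 mg/L; x_c ≈ 44.4 km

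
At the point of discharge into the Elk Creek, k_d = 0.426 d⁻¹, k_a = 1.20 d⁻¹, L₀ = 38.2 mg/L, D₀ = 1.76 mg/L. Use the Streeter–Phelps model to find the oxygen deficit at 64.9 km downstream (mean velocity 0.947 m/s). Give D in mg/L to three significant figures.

D ≈ 7.56 mg/L

Travel time t = x/v = 64.9 km / (0.947 m/s) = 64900 m / 0.947 m/s = 68530 s = 0.7932 d.
k_d L₀/(k_a−k_d) = 0.426×38.2/(1.20−0.426) = 16.27/0.7740 = 21.02 mg/L.
e^(−k_d t) = e^(−0.426×0.7932) = 0.7133; e^(−k_a t) = e^(−1.20×0.7932) = 0.3860.
D = 21.02 × (0.7133 − 0.3860) + 1.76 × 0.3860 = 6.880 + 0.6794 = 7.559 mg/L.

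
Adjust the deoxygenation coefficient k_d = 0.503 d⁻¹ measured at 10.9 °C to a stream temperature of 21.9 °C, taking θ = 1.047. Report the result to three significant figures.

k_d(T₂) = k_d(T₁) · θ^(T₂−T₁) = 0.503 × 1.047^(21.9−10.9)
= 0.503 × 1.047^11.0 = 0.503 × 1.657 = 0.8336 d⁻¹.

k_d ≈ 0.834 d⁻¹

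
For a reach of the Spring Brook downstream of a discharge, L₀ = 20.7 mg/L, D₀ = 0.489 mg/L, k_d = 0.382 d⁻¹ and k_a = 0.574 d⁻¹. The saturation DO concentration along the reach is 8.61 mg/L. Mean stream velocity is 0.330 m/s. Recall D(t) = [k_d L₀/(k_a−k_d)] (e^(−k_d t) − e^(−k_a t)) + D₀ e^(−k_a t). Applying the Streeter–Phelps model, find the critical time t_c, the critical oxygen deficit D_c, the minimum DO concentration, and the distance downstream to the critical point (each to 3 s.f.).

With k_a/k_d = 1.503 and 1 − D₀(k_a−k_d)/(k_d L₀) = 0.9881,
t_c = ln(1.503 × 0.9881) / (0.574 − 0.382) = ln(1.485) / 0.1920 = 0.3953/0.1920 = 2.059 d.
L(t_c) = L₀ e^(−k_d t_c) = 20.7 × 0.4555 = 9.428 mg/L, and at the critical point k_a D_c = k_d L, so D_c = (0.382/0.574) × 9.428 = 6.275 mg/L.
Minimum DO = C_s − D_c = 8.61 − 6.275 = 2.335 mg/L.
x_c = v t_c = 0.330 m/s × 2.059 d × 86400 s/d = 58700 m ≈ 58.7 km.

t_c ≈ 2.06 d; D_c ≈ 6.27 mg/L; min DO ≈ 2.34 mg/L; x_c ≈ 58.7 km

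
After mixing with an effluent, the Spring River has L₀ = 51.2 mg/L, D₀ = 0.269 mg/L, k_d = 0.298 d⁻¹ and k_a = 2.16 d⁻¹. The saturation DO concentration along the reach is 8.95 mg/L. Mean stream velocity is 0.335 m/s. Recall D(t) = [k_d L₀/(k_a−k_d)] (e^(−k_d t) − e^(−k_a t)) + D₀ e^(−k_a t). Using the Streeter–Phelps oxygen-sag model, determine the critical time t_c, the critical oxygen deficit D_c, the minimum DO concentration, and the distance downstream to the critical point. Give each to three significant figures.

t_c ≈ 1.05 d; D_c ≈ 5.17 mg/L; min DO ≈ 3.78 mg/L; x_c ≈ 30.3 km

t_c = [1/(k_a−k_d)] ln[(k_a/k_d)(1 − D₀(k_a−k_d)/(k_d L₀))]
= [1/(2.16−0.298)] ln[(2.16/0.298)(1 − 0.269×1.862/(0.298×51.2))]
= (1/1.862) ln[7.248 × 0.9672] = 0.5371 × ln(7.010) = 0.5371 × 1.947 = 1.046 d.
L(t_c) = L₀ e^(−k_d t_c) = 51.2 × 0.7322 = 37.49 mg/L, and at the critical point k_a D_c = k_d L, so D_c = (0.298/2.16) × 37.49 = 5.172 mg/L.
Minimum DO = C_s − D_c = 8.95 − 5.172 = 3.778 mg/L.
x_c = v t_c = 0.335 m/s × 1.046 d × 86400 s/d = 30270 m ≈ 30.3 km.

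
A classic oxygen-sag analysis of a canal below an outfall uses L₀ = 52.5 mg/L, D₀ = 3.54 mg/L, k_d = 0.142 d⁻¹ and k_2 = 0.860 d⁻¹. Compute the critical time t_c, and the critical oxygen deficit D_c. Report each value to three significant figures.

At the critical point dD/dt = 0, so k_d L₀ e^(−k_d t) = k_2 D. Substituting D(t) from the Streeter–Phelps equation and solving for t gives
t_c = ln[(k_2/k_d)(1 − D₀(k_2−k_d)/(k_d L₀))] / (k_2−k_d).
Here k_2−k_d = 0.7180 d⁻¹ and 1 − D₀(k_2−k_d)/(k_d L₀) = 1 − 3.54×0.7180/(0.142×52.5) = 0.6591, so
t_c = ln(6.056 × 0.6591) / 0.7180 = 1.384 / 0.7180 = 1.928 d.
L(t_c) = L₀ e^(−k_d t_c) = 52.5 × 0.7605 = 39.93 mg/L, and at the critical point k_2 D_c = k_d L, so D_c = (0.142/0.860) × 39.93 = 6.593 mg/L.

t_c ≈ 1.93 d; D_c ≈ 6.59 mg/L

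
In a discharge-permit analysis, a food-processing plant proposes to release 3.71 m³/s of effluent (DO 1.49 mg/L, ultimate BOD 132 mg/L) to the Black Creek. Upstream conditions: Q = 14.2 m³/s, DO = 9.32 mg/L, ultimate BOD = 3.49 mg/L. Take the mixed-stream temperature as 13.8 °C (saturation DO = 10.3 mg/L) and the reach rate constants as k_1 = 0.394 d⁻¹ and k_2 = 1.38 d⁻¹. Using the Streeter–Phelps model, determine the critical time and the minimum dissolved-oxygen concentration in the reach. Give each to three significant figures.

t_c ≈ 1.02 d; minimum DO ≈ 4.56 mg/L

Mixed DO = (14.2×9.32 + 3.71×1.49)/(14.2+3.71) = 137.9/17.91 = 7.698 mg/L.
Mixed L₀ = (14.2×3.49 + 3.71×132)/(17.91) = 539.3/17.91 = 30.11 mg/L.
Initial deficit D₀ = C_s − DO₀ = 10.3 − 7.698 = 2.602 mg/L.
t_c = (1/0.9860) ln[(1.38/0.394)(1 − 2.602×0.9860/(0.394×30.11))] = 1.014 × ln(2.745) = 1.024 d.
D_c = (0.394/1.38) × 30.11 × e^(−0.394×1.024) = 0.2855 × 30.11 × 0.6680 = 5.742 mg/L.
Minimum DO = 10.3 − 5.742 = 4.558 mg/L.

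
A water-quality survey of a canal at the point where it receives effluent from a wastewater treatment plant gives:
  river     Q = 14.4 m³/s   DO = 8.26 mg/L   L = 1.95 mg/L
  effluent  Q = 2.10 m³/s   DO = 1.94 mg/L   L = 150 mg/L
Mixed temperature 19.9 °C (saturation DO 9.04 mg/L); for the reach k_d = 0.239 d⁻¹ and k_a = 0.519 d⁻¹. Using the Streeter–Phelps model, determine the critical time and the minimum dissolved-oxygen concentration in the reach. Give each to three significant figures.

t_c ≈ 2.44 d; minimum DO ≈ 3.69 mg/L

Mixed DO = (14.4×8.26 + 2.10×1.94)/(14.4+2.10) = 123.0/16.50 = 7.456 mg/L.
Mixed L₀ = (14.4×1.95 + 2.10×150)/(16.50) = 343.1/16.50 = 20.79 mg/L.
Initial deficit D₀ = C_s − DO₀ = 9.04 − 7.456 = 1.584 mg/L.
t_c = (1/0.2800) ln[(0.519/0.239)(1 − 1.584×0.2800/(0.239×20.79))] = 3.571 × ln(1.978) = 2.435 d.
D_c = (0.239/0.519) × 20.79 × e^(−0.239×2.435) = 0.4605 × 20.79 × 0.5587 = 5.350 mg/L.
Minimum DO = 9.04 − 5.350 = 3.690 mg/L.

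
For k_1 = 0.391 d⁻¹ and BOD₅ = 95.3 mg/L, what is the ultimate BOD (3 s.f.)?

L₀ ≈ 111 mg/L

BOD₅ = L₀(1 − e^(−5k_1)) ⇒ L₀ = BOD₅ / (1 − e^(−5×0.391))
= 95.3 / (1 − 0.1416) = 95.3 / 0.8584 = 111.0 mg/L.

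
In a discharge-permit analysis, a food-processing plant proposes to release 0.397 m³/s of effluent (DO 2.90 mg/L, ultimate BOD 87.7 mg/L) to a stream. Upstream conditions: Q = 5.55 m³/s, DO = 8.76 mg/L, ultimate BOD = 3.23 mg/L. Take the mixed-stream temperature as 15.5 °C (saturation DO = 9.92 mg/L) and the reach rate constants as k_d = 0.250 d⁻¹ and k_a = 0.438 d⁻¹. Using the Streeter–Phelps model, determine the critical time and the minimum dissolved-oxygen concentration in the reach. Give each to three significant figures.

t_c ≈ 2.23 d; minimum DO ≈ 7.02 mg/L

Mixed DO = (5.55×8.76 + 0.397×2.90)/(5.55+0.397) = 49.77/5.947 = 8.369 mg/L.
Mixed L₀ = (5.55×3.23 + 0.397×87.7)/(5.947) = 52.74/5.947 = 8.869 mg/L.
Initial deficit D₀ = C_s − DO₀ = 9.92 − 8.369 = 1.551 mg/L.
t_c = (1/0.1880) ln[(0.438/0.250)(1 − 1.551×0.1880/(0.250×8.869))] = 5.319 × ln(1.522) = 2.233 d.
D_c = (0.250/0.438) × 8.869 × e^(−0.250×2.233) = 0.5708 × 8.869 × 0.5723 = 2.897 mg/L.
Minimum DO = 9.92 − 2.897 = 7.023 mg/L.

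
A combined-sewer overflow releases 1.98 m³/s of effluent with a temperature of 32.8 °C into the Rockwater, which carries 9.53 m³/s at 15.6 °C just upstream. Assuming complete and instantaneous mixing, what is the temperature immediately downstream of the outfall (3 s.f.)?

Flow-weighted mixing: C = (Q_r C_r + Q_w C_w)/(Q_r + Q_w)
= (9.53×15.6 + 1.98×32.8)/(9.53 + 1.98) = 213.6/11.51 = 18.56 °C.

18.6 °C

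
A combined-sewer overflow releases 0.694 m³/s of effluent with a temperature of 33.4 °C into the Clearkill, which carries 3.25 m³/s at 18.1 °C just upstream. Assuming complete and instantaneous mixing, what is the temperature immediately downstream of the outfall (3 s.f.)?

20.8 °C

Flow-weighted mixing: C = (Q_r C_r + Q_w C_w)/(Q_r + Q_w)
= (3.25×18.1 + 0.694×33.4)/(3.25 + 0.694) = 82.00/3.944 = 20.79 °C.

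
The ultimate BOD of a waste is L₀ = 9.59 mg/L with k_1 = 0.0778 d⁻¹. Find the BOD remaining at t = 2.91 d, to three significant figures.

L_t = L₀ e^(−k_1 t) = 9.59 × e^(−0.0778×2.91) = 9.59 × 0.7974 = 7.647 mg/L.

L ≈ 7.65 mg/L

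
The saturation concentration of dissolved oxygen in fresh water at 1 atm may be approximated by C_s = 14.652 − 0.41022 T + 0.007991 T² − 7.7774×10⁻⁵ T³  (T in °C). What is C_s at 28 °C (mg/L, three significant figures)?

C_s = 14.652 − 0.41022×28 + 0.007991×28² − 7.7774×10⁻⁵×28³ = 7.723 mg/L.

C_s ≈ 7.72 mg/L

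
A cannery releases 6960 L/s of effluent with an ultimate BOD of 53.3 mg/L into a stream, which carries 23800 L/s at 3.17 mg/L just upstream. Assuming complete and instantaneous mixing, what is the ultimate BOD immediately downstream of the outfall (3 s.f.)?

14.5 mg/L

Flow-weighted mixing: C = (Q_r C_r + Q_w C_w)/(Q_r + Q_w)
= (23800×3.17 + 6960×53.3)/(23800 + 6960) = 446400/30760 = 14.51 mg/L.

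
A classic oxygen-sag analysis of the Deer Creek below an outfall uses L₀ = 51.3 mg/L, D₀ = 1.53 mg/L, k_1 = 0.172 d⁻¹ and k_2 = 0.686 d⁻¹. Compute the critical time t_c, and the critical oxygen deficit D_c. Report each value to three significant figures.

At the critical point dD/dt = 0, so k_1 L₀ e^(−k_1 t) = k_2 D. Substituting D(t) from the Streeter–Phelps equation and solving for t gives
t_c = ln[(k_2/k_1)(1 − D₀(k_2−k_1)/(k_1 L₀))] / (k_2−k_1).
Here k_2−k_1 = 0.5140 d⁻¹ and 1 − D₀(k_2−k_1)/(k_1 L₀) = 1 − 1.53×0.5140/(0.172×51.3) = 0.9109, so
t_c = ln(3.988 × 0.9109) / 0.5140 = 1.290 / 0.5140 = 2.510 d.
D_c = (k_1/k_2) L₀ e^(−k_1 t_c) = (0.172/0.686) × 51.3 × e^(−0.172×2.510) = 0.2507 × 51.3 × 0.6494 = 8.353 mg/L.

t_c ≈ 2.51 d; D_c ≈ 8.35 mg/L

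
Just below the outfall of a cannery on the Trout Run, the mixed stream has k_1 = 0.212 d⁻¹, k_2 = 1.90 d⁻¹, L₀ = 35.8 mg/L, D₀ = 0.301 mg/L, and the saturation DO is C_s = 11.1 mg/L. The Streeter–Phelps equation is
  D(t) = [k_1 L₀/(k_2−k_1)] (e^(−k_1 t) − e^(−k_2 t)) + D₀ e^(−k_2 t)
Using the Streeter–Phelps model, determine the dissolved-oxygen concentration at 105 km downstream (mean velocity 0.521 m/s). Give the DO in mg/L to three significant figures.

Travel time t = x/v = 105 km / (0.521 m/s) = 105000 m / 0.521 m/s = 201500 s = 2.333 d.
k_1 L₀/(k_2−k_1) = 0.212×35.8/(1.90−0.212) = 7.590/1.688 = 4.496 mg/L.
e^(−k_1 t) = e^(−0.212×2.333) = 0.6099; e^(−k_2 t) = e^(−1.90×2.333) = 0.01189.
D = 4.496 × (0.6099 − 0.01189) + 0.301 × 0.01189 = 2.689 + 0.003579 = 2.692 mg/L.
DO = C_s − D = 11.1 − 2.692 = 8.408 mg/L.

DO ≈ 8.41 mg/L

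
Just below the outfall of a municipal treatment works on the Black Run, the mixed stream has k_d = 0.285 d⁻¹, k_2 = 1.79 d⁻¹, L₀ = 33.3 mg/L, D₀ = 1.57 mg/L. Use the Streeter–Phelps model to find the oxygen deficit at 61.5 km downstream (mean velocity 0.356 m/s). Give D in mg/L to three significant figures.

Travel time t = x/v = 61.5 km / (0.356 m/s) = 61500 m / 0.356 m/s = 172800 s = 1.999 d.
k_d L₀/(k_2−k_d) = 0.285×33.3/(1.79−0.285) = 9.490/1.505 = 6.306 mg/L.
e^(−k_d t) = e^(−0.285×1.999) = 0.5656; e^(−k_2 t) = e^(−1.79×1.999) = 0.02790.
D = 6.306 × (0.5656 − 0.02790) + 1.57 × 0.02790 = 3.391 + 0.04381 = 3.435 mg/L.

D ≈ 3.43 mg/L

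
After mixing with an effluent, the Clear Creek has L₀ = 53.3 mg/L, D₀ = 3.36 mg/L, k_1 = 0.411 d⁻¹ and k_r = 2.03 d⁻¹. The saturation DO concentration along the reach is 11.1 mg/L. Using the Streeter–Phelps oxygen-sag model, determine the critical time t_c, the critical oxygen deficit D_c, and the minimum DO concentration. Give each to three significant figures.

t_c ≈ 0.810 d; D_c ≈ 7.73 mg/L; min DO ≈ 3.37 mg/L

With k_r/k_1 = 4.939 and 1 − D₀(k_r−k_1)/(k_1 L₀) = 0.7517,
t_c = ln(4.939 × 0.7517) / (2.03 − 0.411) = ln(3.713) / 1.619 = 1.312/1.619 = 0.8102 d.
L(t_c) = L₀ e^(−k_1 t_c) = 53.3 × 0.7168 = 38.20 mg/L, and at the critical point k_r D_c = k_1 L, so D_c = (0.411/2.03) × 38.20 = 7.735 mg/L.
Minimum DO = C_s − D_c = 11.1 − 7.735 = 3.365 mg/L.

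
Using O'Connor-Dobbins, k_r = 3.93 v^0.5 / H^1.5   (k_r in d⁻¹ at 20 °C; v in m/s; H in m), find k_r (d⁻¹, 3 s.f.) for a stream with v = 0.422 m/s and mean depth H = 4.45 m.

k_r ≈ 0.272 d⁻¹

k_r = 3.93 × 0.422^0.5 / 4.45^1.5 = 3.93 × 0.6496 / 9.387 = 0.2720 d⁻¹.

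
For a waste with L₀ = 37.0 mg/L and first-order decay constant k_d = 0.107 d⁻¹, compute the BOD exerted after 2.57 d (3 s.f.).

y_t = L₀(1 − e^(−k_d t)) = 37.0 × (1 − e^(−0.107×2.57))
= 37.0 × (1 − 0.7596) = 37.0 × 0.2404 = 8.896 mg/L.

y ≈ 8.90 mg/L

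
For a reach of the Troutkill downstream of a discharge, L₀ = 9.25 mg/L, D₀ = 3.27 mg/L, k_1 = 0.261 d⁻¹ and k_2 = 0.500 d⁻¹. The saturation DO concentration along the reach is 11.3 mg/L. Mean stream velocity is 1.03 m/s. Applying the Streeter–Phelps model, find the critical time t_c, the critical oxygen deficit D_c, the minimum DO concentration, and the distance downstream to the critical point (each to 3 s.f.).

With k_2/k_1 = 1.916 and 1 − D₀(k_2−k_1)/(k_1 L₀) = 0.6763,
t_c = ln(1.916 × 0.6763) / (0.500 − 0.261) = ln(1.296) / 0.2390 = 0.2589/0.2390 = 1.083 d.
L(t_c) = L₀ e^(−k_1 t_c) = 9.25 × 0.7537 = 6.972 mg/L, and at the critical point k_2 D_c = k_1 L, so D_c = (0.261/0.500) × 6.972 = 3.639 mg/L.
Minimum DO = C_s − D_c = 11.3 − 3.639 = 7.661 mg/L.
x_c = v t_c = 1.03 m/s × 1.083 d × 86400 s/d = 96420 m ≈ 96.4 km.

t_c ≈ 1.08 d; D_c ≈ 3.64 mg/L; min DO ≈ 7.66 mg/L; x_c ≈ 96.4 km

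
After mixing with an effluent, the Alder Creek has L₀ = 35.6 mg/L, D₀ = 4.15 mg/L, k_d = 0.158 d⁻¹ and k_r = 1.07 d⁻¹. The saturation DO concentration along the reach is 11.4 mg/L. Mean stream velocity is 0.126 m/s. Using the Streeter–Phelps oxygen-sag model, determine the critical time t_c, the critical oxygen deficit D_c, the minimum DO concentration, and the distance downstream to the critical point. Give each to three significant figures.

t_c ≈ 0.872 d; D_c ≈ 4.58 mg/L; min DO ≈ 6.82 mg/L; x_c ≈ 9.49 km

At the critical point dD/dt = 0, so k_d L₀ e^(−k_d t) = k_r D. Substituting D(t) from the Streeter–Phelps equation and solving for t gives
t_c = ln[(k_r/k_d)(1 − D₀(k_r−k_d)/(k_d L₀))] / (k_r−k_d).
Here k_r−k_d = 0.9120 d⁻¹ and 1 − D₀(k_r−k_d)/(k_d L₀) = 1 − 4.15×0.9120/(0.158×35.6) = 0.3271, so
t_c = ln(6.772 × 0.3271) / 0.9120 = 0.7954 / 0.9120 = 0.8721 d.
L(t_c) = L₀ e^(−k_d t_c) = 35.6 × 0.8713 = 31.02 mg/L, and at the critical point k_r D_c = k_d L, so D_c = (0.158/1.07) × 31.02 = 4.580 mg/L.
Minimum DO = C_s − D_c = 11.4 − 4.580 = 6.820 mg/L.
x_c = v t_c = 0.126 m/s × 0.8721 d × 86400 s/d = 9495 m ≈ 9.49 km.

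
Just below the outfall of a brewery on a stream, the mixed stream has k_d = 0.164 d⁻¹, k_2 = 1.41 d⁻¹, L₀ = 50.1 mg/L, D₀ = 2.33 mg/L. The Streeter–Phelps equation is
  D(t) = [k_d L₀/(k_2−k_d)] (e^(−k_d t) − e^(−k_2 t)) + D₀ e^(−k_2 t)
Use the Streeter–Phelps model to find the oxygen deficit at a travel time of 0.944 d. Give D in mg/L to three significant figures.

D ≈ 4.52 mg/L

k_d L₀/(k_2−k_d) = 0.164×50.1/(1.41−0.164) = 8.216/1.246 = 6.594 mg/L.
e^(−k_d t) = e^(−0.164×0.9440) = 0.8566; e^(−k_2 t) = e^(−1.41×0.9440) = 0.2642.
D = 6.594 × (0.8566 − 0.2642) + 2.33 × 0.2642 = 3.906 + 0.6156 = 4.522 mg/L.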